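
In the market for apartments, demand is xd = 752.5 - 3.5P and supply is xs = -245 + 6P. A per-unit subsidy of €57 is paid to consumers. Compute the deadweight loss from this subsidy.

Pre-subsidy: 752.5 - 3.5P = -245 + 6P gives P* = 105, x* = 385.
With the rebate, buyers effectively pay Pb = Ps − 57, where Ps is the price sellers receive.
Demand in terms of Ps becomes xd = 752.5 − 3.5(Ps − 57) = 952 - 3.5Ps. Setting this equal to supply: 952 - 3.5Ps = -245 + 6Ps, so Ps = 126.
Buyers pay Pb = 126 − 57 = 69; x' = -245 + 6·126 = 511.
The subsidy expands output by 511 − 385 = 126 past the efficient level; on those units the gap between marginal cost and willingness to pay runs from 0 up to 57.
DWL = ½ × 57 × 126 = 3591.

Deadweight loss = €3591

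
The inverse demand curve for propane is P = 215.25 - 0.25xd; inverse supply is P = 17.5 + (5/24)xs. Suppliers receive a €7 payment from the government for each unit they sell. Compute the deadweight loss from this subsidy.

Deadweight loss = 588/11

Pre-subsidy: 215.25 - 0.25x = 17.5 + (5/24)x gives x* = 4746/11 and P* = 4725/44.
With the subsidy, sellers receive Ps = Pb + 7 for each unit, where Pb is the price buyers pay.
On the curves, Pb = 215.25 - 0.25x and Ps = 17.5 + (5/24)x; the wedge Ps − Pb = 7 gives 17.5 + (5/24)x − (215.25 - 0.25x) = 7, so x' = 4914/11.
Then Pb = 215.25 − 0.25·(4914/11) = 4557/44 and Ps = 17.5 + (5/24)·(4914/11) = 4865/44.
The subsidy expands output by 4914/11 − 4746/11 = 168/11 past the efficient level; on those units the gap between marginal cost and willingness to pay runs from 0 up to 7.
DWL = ½ × 7 × 168/11 = 588/11.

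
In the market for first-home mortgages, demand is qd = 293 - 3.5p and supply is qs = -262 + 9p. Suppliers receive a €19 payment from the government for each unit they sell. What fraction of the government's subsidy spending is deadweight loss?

Pre-subsidy: 293 - 3.5p = -262 + 9p gives p* = 44.4, q* = 137.6.
With the subsidy, sellers receive ps = pb + 19 for each unit, where pb is the price buyers pay.
Supply in terms of pb becomes qs = -262 + 9(pb + 19) = -91 + 9pb. Setting this equal to demand: 293 - 3.5pb = -91 + 9pb, so pb = 30.72.
Sellers receive ps = 30.72 + 19 = 49.72; q' = 293 − 3.5·30.72 = 185.48.
ΔCS = ½(137.6 + 185.48)(44.4 − 30.72) = 2209.8672; ΔPS = ½(137.6 + 185.48)(49.72 − 44.4) = 859.3928.
Government spending = 19 × 185.48 = 3524.12.
DWL = ½ × 19 × (185.48 − 137.6) = 454.86; fraction = 454.86 / 3524.12 = 1197/9274.

DWL / government spending = 1197/9274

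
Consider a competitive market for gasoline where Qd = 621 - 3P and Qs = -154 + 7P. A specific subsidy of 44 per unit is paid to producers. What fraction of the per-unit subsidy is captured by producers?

Producer share = 0.3

Pre-subsidy: 621 - 3P = -154 + 7P gives P* = 77.5, Q* = 388.5.
With the subsidy, sellers receive Ps = Pb + 44 for each unit, where Pb is the price buyers pay.
Supply in terms of Pb becomes Qs = -154 + 7(Pb + 44) = 154 + 7Pb. Setting this equal to demand: 621 - 3Pb = 154 + 7Pb, so Pb = 46.7.
Sellers receive Ps = 46.7 + 44 = 90.7; Q' = 621 − 3·46.7 = 480.9.
Buyers' price falls by P* − Pb = 77.5 − 46.7 = 30.8; sellers' price rises by Ps − P* = 90.7 − 77.5 = 13.2.
So producers capture 13.2/44 = 0.3 of each unit of subsidy.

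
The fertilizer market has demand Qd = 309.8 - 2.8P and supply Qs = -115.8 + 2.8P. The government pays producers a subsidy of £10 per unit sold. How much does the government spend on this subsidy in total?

Government cost = £1110

Pre-subsidy: 309.8 - 2.8P = -115.8 + 2.8P gives P* = 76, Q* = 97.
With the subsidy, sellers receive Ps = Pb + 10 for each unit, where Pb is the price buyers pay.
Supply in terms of Pb becomes Qs = -115.8 + 2.8(Pb + 10) = -87.8 + 2.8Pb. Setting this equal to demand: 309.8 - 2.8Pb = -87.8 + 2.8Pb, so Pb = 71.
Sellers receive Ps = 71 + 10 = 81; Q' = 309.8 − 2.8·71 = 111.
Government outlay = subsidy × quantity = 10 × 111 = 1110.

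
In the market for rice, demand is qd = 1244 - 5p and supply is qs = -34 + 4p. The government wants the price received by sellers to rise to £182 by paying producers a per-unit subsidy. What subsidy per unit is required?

At a seller price of 182, quantity supplied is -34 + 4·182 = 694.
Buyers absorb 694 only when they pay pb with 1244 − 5·pb = 694, i.e. pb = 110.
s = ps − pb = 182 − 110 = 72.

Required subsidy s = £72 per unit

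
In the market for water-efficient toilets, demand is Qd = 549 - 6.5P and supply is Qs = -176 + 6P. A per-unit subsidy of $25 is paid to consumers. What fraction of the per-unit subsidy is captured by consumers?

Pre-subsidy: 549 - 6.5P = -176 + 6P gives P* = 58, Q* = 172.
With the rebate, buyers effectively pay Pb = Ps − 25, where Ps is the price sellers receive.
Demand in terms of Ps becomes Qd = 549 − 6.5(Ps − 25) = 711.5 - 6.5Ps. Setting this equal to supply: 711.5 - 6.5Ps = -176 + 6Ps, so Ps = 71.
Buyers pay Pb = 71 − 25 = 46; Q' = -176 + 6·71 = 250.
Buyers' price falls by P* − Pb = 58 − 46 = 12; sellers' price rises by Ps − P* = 71 − 58 = 13.
So consumers capture 12/25 = 0.48 of each unit of subsidy.

Consumer share = 0.48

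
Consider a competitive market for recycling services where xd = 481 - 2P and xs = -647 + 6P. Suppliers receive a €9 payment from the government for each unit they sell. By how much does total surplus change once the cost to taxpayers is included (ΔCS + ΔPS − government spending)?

Pre-subsidy: 481 - 2P = -647 + 6P gives P* = 141, x* = 199.
With the subsidy, sellers receive Ps = Pb + 9 for each unit, where Pb is the price buyers pay.
Supply in terms of Pb becomes xs = -647 + 6(Pb + 9) = -593 + 6Pb. Setting this equal to demand: 481 - 2Pb = -593 + 6Pb, so Pb = 134.25.
Sellers receive Ps = 134.25 + 9 = 143.25; x' = 481 − 2·134.25 = 212.5.
ΔCS = ½(199 + 212.5)(141 − 134.25) = 1388.8125; ΔPS = ½(199 + 212.5)(143.25 − 141) = 462.9375.
Government spending = 9 × 212.5 = 1912.5.
Net change = 1388.8125 + 462.9375 − 1912.5 = -60.75. The loss equals the DWL triangle ½·9·13.5.

Net change in total surplus = -€60.75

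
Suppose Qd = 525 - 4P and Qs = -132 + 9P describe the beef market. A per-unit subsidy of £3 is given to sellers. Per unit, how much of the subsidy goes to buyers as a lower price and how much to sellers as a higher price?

Pre-subsidy: 525 - 4P = -132 + 9P gives P* = 657/13, Q* = 4197/13.
With the subsidy, sellers receive Ps = Pb + 3 for each unit, where Pb is the price buyers pay.
Supply in terms of Pb becomes Qs = -132 + 9(Pb + 3) = -105 + 9Pb. Setting this equal to demand: 525 - 4Pb = -105 + 9Pb, so Pb = 630/13.
Sellers receive Ps = 630/13 + 3 = 669/13; Q' = 525 − 4·(630/13) = 4305/13.
Buyers' price falls by P* − Pb = 657/13 − 630/13 = 27/13; sellers' price rises by Ps − P* = 669/13 − 657/13 = 12/13.

Buyers gain 27/13 per unit; sellers gain 12/13 per unit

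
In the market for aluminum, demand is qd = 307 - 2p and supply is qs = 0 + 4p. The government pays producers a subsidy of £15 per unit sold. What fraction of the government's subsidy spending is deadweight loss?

DWL / government spending = 15/337

Pre-subsidy: 307 - 2p = 0 + 4p gives p* = 307/6, q* = 614/3.
With the subsidy, sellers receive ps = pb + 15 for each unit, where pb is the price buyers pay.
Supply in terms of pb becomes qs = 0 + 4(pb + 15) = 60 + 4pb. Setting this equal to demand: 307 - 2pb = 60 + 4pb, so pb = 247/6.
Sellers receive ps = 247/6 + 15 = 337/6; q' = 307 − 2·(247/6) = 674/3.
ΔCS = ½(614/3 + 674/3)(307/6 − 247/6) = 6440/3; ΔPS = ½(614/3 + 674/3)(337/6 − 307/6) = 3220/3.
Government spending = 15 × 674/3 = 3370.
DWL = ½ × 15 × (674/3 − 614/3) = 150; fraction = 150 / 3370 = 15/337.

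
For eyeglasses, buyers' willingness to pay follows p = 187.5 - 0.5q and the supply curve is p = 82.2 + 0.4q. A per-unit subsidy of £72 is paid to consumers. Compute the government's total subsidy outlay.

Government cost = £14184

Pre-subsidy: 187.5 - 0.5q = 82.2 + 0.4q gives q* = 117 and p* = 129.
With the rebate, buyers effectively pay pb = ps − 72, where ps is the price sellers receive.
On the curves, pb = 187.5 - 0.5q and ps = 82.2 + 0.4q; the wedge ps − pb = 72 gives 82.2 + 0.4q − (187.5 - 0.5q) = 72, so q' = 197.
Then pb = 187.5 − 0.5·197 = 89 and ps = 82.2 + 0.4·197 = 161.
Government outlay = subsidy × quantity = 72 × 197 = 14184.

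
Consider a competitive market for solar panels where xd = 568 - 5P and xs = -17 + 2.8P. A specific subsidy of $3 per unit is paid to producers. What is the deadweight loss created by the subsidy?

Deadweight loss = 105/13

Pre-subsidy: 568 - 5P = -17 + 2.8P gives P* = 75, x* = 193.
With the subsidy, sellers receive Ps = Pb + 3 for each unit, where Pb is the price buyers pay.
Supply in terms of Pb becomes xs = -17 + 2.8(Pb + 3) = -8.6 + 2.8Pb. Setting this equal to demand: 568 - 5Pb = -8.6 + 2.8Pb, so Pb = 961/13.
Sellers receive Ps = 961/13 + 3 = 1000/13; x' = 568 − 5·(961/13) = 2579/13.
The subsidy expands output by 2579/13 − 193 = 70/13 past the efficient level; on those units the gap between marginal cost and willingness to pay runs from 0 up to 3.
DWL = ½ × 3 × 70/13 = 105/13.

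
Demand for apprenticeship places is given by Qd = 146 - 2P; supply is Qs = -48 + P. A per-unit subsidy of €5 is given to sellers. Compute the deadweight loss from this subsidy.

Deadweight loss = 25/3

Pre-subsidy: 146 - 2P = -48 + P gives P* = 194/3, Q* = 50/3.
With the subsidy, sellers receive Ps = Pb + 5 for each unit, where Pb is the price buyers pay.
Supply in terms of Pb becomes Qs = -48 + 1(Pb + 5) = -43 + Pb. Setting this equal to demand: 146 - 2Pb = -43 + Pb, so Pb = 63.
Sellers receive Ps = 63 + 5 = 68; Q' = 146 − 2·63 = 20.
The subsidy expands output by 20 − 50/3 = 10/3 past the efficient level; on those units the gap between marginal cost and willingness to pay runs from 0 up to 5.
DWL = ½ × 5 × 10/3 = 25/3.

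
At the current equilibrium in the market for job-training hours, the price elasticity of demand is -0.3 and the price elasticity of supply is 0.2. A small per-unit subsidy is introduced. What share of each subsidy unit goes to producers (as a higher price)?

For a small subsidy around the equilibrium, the benefit split depends on the relative slopes, which at a point are proportional to the elasticities.
Buyer share = εs/(εs + |εd|) = 0.2/(0.2 + 0.3) = 0.4; seller share = |εd|/(εs + |εd|) = 0.6.
So producers capture 0.6 of the subsidy.

Producer share = 0.6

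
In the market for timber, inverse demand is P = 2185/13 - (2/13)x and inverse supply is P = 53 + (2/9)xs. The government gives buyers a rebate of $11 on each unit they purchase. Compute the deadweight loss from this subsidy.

Pre-subsidy: 2185/13 - (2/13)x = 53 + (2/9)x gives x* = 306 and P* = 121.
With the rebate, buyers effectively pay Pb = Ps − 11, where Ps is the price sellers receive.
On the curves, Pb = 2185/13 - (2/13)x and Ps = 53 + (2/9)x; the wedge Ps − Pb = 11 gives 53 + (2/9)x − (2185/13 - (2/13)x) = 11, so x' = 335.25.
Then Pb = 2185/13 − (2/13)·335.25 = 116.5 and Ps = 53 + (2/9)·335.25 = 127.5.
The subsidy expands output by 335.25 − 306 = 29.25 past the efficient level; on those units the gap between marginal cost and willingness to pay runs from 0 up to 11.
DWL = ½ × 11 × 29.25 = 160.875.

Deadweight loss = $160.875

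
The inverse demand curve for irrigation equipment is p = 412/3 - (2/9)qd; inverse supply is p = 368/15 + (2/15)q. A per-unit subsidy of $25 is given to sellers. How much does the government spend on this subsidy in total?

Pre-subsidy: 412/3 - (2/9)q = 368/15 + (2/15)q gives q* = 317.25 and p* = 401/6.
With the subsidy, sellers receive ps = pb + 25 for each unit, where pb is the price buyers pay.
On the curves, pb = 412/3 - (2/9)q and ps = 368/15 + (2/15)q; the wedge ps − pb = 25 gives 368/15 + (2/15)q − (412/3 - (2/9)q) = 25, so q' = 387.5625.
Then pb = 412/3 − (2/9)·387.5625 = 1229/24 and ps = 368/15 + (2/15)·387.5625 = 1829/24.
Government outlay = subsidy × quantity = 25 × 387.5625 = 9689.0625.

Government cost = $9689.0625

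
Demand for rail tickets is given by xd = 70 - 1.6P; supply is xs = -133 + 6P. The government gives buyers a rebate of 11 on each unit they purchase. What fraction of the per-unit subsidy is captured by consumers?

Pre-subsidy: 70 - 1.6P = -133 + 6P gives P* = 1015/38, x* = 518/19.
With the rebate, buyers effectively pay Pb = Ps − 11, where Ps is the price sellers receive.
Demand in terms of Ps becomes xd = 70 − 1.6(Ps − 11) = 87.6 - 1.6Ps. Setting this equal to supply: 87.6 - 1.6Ps = -133 + 6Ps, so Ps = 1103/38.
Buyers pay Pb = 1103/38 − 11 = 685/38; x' = -133 + 6·(1103/38) = 782/19.
Buyers' price falls by P* − Pb = 1015/38 − 685/38 = 165/19; sellers' price rises by Ps − P* = 1103/38 − 1015/38 = 44/19.
So consumers capture (165/19)/11 = 15/19 of each unit of subsidy.

Consumer share = 15/19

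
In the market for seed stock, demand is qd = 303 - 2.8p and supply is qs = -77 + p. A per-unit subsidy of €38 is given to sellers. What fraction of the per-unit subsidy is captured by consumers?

Consumer share = 5/19

Pre-subsidy: 303 - 2.8p = -77 + p gives p* = 100, q* = 23.
With the subsidy, sellers receive ps = pb + 38 for each unit, where pb is the price buyers pay.
Supply in terms of pb becomes qs = -77 + 1(pb + 38) = -39 + pb. Setting this equal to demand: 303 - 2.8pb = -39 + pb, so pb = 90.
Sellers receive ps = 90 + 38 = 128; q' = 303 − 2.8·90 = 51.
Buyers' price falls by p* − pb = 100 − 90 = 10; sellers' price rises by ps − p* = 128 − 100 = 28.
So consumers capture 10/38 = 5/19 of each unit of subsidy.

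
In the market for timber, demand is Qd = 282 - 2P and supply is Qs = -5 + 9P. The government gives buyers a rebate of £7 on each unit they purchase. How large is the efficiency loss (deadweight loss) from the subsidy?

Pre-subsidy: 282 - 2P = -5 + 9P gives P* = 287/11, Q* = 2528/11.
With the rebate, buyers effectively pay Pb = Ps − 7, where Ps is the price sellers receive.
Demand in terms of Ps becomes Qd = 282 − 2(Ps − 7) = 296 - 2Ps. Setting this equal to supply: 296 - 2Ps = -5 + 9Ps, so Ps = 301/11.
Buyers pay Pb = 301/11 − 7 = 224/11; Q' = -5 + 9·(301/11) = 2654/11.
The subsidy expands output by 2654/11 − 2528/11 = 126/11 past the efficient level; on those units the gap between marginal cost and willingness to pay runs from 0 up to 7.
DWL = ½ × 7 × 126/11 = 441/11.

Deadweight loss = 441/11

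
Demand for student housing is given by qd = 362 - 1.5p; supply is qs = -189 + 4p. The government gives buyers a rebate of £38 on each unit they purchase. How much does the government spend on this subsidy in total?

Pre-subsidy: 362 - 1.5p = -189 + 4p gives p* = 1102/11, q* = 2329/11.
With the rebate, buyers effectively pay pb = ps − 38, where ps is the price sellers receive.
Demand in terms of ps becomes qd = 362 − 1.5(ps − 38) = 419 - 1.5ps. Setting this equal to supply: 419 - 1.5ps = -189 + 4ps, so ps = 1216/11.
Buyers pay pb = 1216/11 − 38 = 798/11; q' = -189 + 4·(1216/11) = 2785/11.
Government outlay = subsidy × quantity = 38 × 2785/11 = 105830/11.

Government cost = 105830/11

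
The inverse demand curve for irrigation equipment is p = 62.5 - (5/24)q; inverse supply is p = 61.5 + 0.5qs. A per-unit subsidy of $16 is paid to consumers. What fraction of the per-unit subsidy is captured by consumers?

Pre-subsidy: 62.5 - (5/24)q = 61.5 + 0.5q gives q* = 24/17 and p* = 2115/34.
With the rebate, buyers effectively pay pb = ps − 16, where ps is the price sellers receive.
On the curves, pb = 62.5 - (5/24)q and ps = 61.5 + 0.5q; the wedge ps − pb = 16 gives 61.5 + 0.5q − (62.5 - (5/24)q) = 16, so q' = 24.
Then pb = 62.5 − (5/24)·24 = 57.5 and ps = 61.5 + 0.5·24 = 73.5.
Buyers' price falls by p* − pb = 2115/34 − 57.5 = 80/17; sellers' price rises by ps − p* = 73.5 − 2115/34 = 192/17.
So consumers capture (80/17)/16 = 5/17 of each unit of subsidy.

Consumer share = 5/17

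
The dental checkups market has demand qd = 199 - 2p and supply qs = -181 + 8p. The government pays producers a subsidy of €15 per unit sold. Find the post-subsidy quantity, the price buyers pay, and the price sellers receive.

q' = 147; buyers pay €26; sellers receive €41

Pre-subsidy: 199 - 2p = -181 + 8p gives p* = 38, q* = 123.
With the subsidy, sellers receive ps = pb + 15 for each unit, where pb is the price buyers pay.
Supply in terms of pb becomes qs = -181 + 8(pb + 15) = -61 + 8pb. Setting this equal to demand: 199 - 2pb = -61 + 8pb, so pb = 26.
Sellers receive ps = 26 + 15 = 41; q' = 199 − 2·26 = 147.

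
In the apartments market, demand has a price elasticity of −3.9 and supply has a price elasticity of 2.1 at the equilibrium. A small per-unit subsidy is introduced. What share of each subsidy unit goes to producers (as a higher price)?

For a small subsidy around the equilibrium, the benefit split depends on the relative slopes, which at a point are proportional to the elasticities.
Buyer share = εs/(εs + |εd|) = 2.1/(2.1 + 3.9) = 0.35; seller share = |εd|/(εs + |εd|) = 0.65.
So producers capture 0.65 of the subsidy.

Producer share = 0.65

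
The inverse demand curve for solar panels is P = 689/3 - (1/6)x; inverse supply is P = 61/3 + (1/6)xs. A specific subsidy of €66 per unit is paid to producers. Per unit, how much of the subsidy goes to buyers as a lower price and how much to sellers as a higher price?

Buyers gain €33 per unit; sellers gain €33 per unit

Pre-subsidy: 689/3 - (1/6)x = 61/3 + (1/6)x gives x* = 628 and P* = 125.
With the subsidy, sellers receive Ps = Pb + 66 for each unit, where Pb is the price buyers pay.
On the curves, Pb = 689/3 - (1/6)x and Ps = 61/3 + (1/6)x; the wedge Ps − Pb = 66 gives 61/3 + (1/6)x − (689/3 - (1/6)x) = 66, so x' = 826.
Then Pb = 689/3 − (1/6)·826 = 92 and Ps = 61/3 + (1/6)·826 = 158.
Buyers' price falls by P* − Pb = 125 − 92 = 33; sellers' price rises by Ps − P* = 158 − 125 = 33.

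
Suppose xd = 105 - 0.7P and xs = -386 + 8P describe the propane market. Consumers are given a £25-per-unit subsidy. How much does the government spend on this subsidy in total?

Pre-subsidy: 105 - 0.7P = -386 + 8P gives P* = 4910/87, x* = 5698/87.
With the rebate, buyers effectively pay Pb = Ps − 25, where Ps is the price sellers receive.
Demand in terms of Ps becomes xd = 105 − 0.7(Ps − 25) = 122.5 - 0.7Ps. Setting this equal to supply: 122.5 - 0.7Ps = -386 + 8Ps, so Ps = 1695/29.
Buyers pay Pb = 1695/29 − 25 = 970/29; x' = -386 + 8·(1695/29) = 2366/29.
Government outlay = subsidy × quantity = 25 × 2366/29 = 59150/29.

Government cost = 59150/29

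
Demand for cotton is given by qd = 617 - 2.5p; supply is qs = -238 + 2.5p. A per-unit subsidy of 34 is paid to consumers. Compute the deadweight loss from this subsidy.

Deadweight loss = 722.5

Pre-subsidy: 617 - 2.5p = -238 + 2.5p gives p* = 171, q* = 189.5.
With the rebate, buyers effectively pay pb = ps − 34, where ps is the price sellers receive.
Demand in terms of ps becomes qd = 617 − 2.5(ps − 34) = 702 - 2.5ps. Setting this equal to supply: 702 - 2.5ps = -238 + 2.5ps, so ps = 188.
Buyers pay pb = 188 − 34 = 154; q' = -238 + 2.5·188 = 232.
The subsidy expands output by 232 − 189.5 = 42.5 past the efficient level; on those units the gap between marginal cost and willingness to pay runs from 0 up to 34.
DWL = ½ × 34 × 42.5 = 722.5.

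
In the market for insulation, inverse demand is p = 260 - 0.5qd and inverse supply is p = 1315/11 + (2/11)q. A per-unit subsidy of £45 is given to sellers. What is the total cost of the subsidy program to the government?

Government cost = £12240

Pre-subsidy: 260 - 0.5q = 1315/11 + (2/11)q gives q* = 206 and p* = 157.
With the subsidy, sellers receive ps = pb + 45 for each unit, where pb is the price buyers pay.
On the curves, pb = 260 - 0.5q and ps = 1315/11 + (2/11)q; the wedge ps − pb = 45 gives 1315/11 + (2/11)q − (260 - 0.5q) = 45, so q' = 272.
Then pb = 260 − 0.5·272 = 124 and ps = 1315/11 + (2/11)·272 = 169.
Government outlay = subsidy × quantity = 45 × 272 = 12240.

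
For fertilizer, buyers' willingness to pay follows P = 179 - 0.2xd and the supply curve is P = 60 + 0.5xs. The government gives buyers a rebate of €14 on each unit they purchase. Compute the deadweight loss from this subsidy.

Pre-subsidy: 179 - 0.2x = 60 + 0.5x gives x* = 170 and P* = 145.
With the rebate, buyers effectively pay Pb = Ps − 14, where Ps is the price sellers receive.
On the curves, Pb = 179 - 0.2x and Ps = 60 + 0.5x; the wedge Ps − Pb = 14 gives 60 + 0.5x − (179 - 0.2x) = 14, so x' = 190.
Then Pb = 179 − 0.2·190 = 141 and Ps = 60 + 0.5·190 = 155.
The subsidy expands output by 190 − 170 = 20 past the efficient level; on those units the gap between marginal cost and willingness to pay runs from 0 up to 14.
DWL = ½ × 14 × 20 = 140.

Deadweight loss = €140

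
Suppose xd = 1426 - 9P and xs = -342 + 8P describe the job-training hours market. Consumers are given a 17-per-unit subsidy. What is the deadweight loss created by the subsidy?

Pre-subsidy: 1426 - 9P = -342 + 8P gives P* = 104, x* = 490.
With the rebate, buyers effectively pay Pb = Ps − 17, where Ps is the price sellers receive.
Demand in terms of Ps becomes xd = 1426 − 9(Ps − 17) = 1579 - 9Ps. Setting this equal to supply: 1579 - 9Ps = -342 + 8Ps, so Ps = 113.
Buyers pay Pb = 113 − 17 = 96; x' = -342 + 8·113 = 562.
The subsidy expands output by 562 − 490 = 72 past the efficient level; on those units the gap between marginal cost and willingness to pay runs from 0 up to 17.
DWL = ½ × 17 × 72 = 612.

Deadweight loss = 612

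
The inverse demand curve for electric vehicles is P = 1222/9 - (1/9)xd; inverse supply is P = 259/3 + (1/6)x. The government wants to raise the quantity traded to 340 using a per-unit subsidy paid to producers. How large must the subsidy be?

At x = 340, from the demand curve buyers pay Pb = 1222/9 − (1/9)·340 = 98; from the supply curve sellers need Ps = 259/3 + (1/6)·340 = 143.
The subsidy must fill the gap: s = Ps − Pb = 143 − 98 = 45.

Required subsidy s = 45 per unit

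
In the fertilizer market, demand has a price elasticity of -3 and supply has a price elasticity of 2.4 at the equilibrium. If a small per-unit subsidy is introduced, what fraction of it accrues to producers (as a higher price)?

Producer share = 5/9

For a small subsidy around the equilibrium, the benefit split depends on the relative slopes, which at a point are proportional to the elasticities.
Buyer share = εs/(εs + |εd|) = 2.4/(2.4 + 3) = 4/9; seller share = |εd|/(εs + |εd|) = 5/9.
So producers capture 5/9 of the subsidy.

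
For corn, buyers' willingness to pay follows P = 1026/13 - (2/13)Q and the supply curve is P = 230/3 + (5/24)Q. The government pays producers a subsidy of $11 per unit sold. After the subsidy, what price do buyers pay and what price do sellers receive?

Buyers pay 8282/113; sellers receive 9525/113

Pre-subsidy: 1026/13 - (2/13)Q = 230/3 + (5/24)Q gives Q* = 704/113 and P* = 8810/113.
With the subsidy, sellers receive Ps = Pb + 11 for each unit, where Pb is the price buyers pay.
On the curves, Pb = 1026/13 - (2/13)Q and Ps = 230/3 + (5/24)Q; the wedge Ps − Pb = 11 gives 230/3 + (5/24)Q − (1026/13 - (2/13)Q) = 11, so Q' = 4136/113.
Then Pb = 1026/13 − (2/13)·(4136/113) = 8282/113 and Ps = 230/3 + (5/24)·(4136/113) = 9525/113.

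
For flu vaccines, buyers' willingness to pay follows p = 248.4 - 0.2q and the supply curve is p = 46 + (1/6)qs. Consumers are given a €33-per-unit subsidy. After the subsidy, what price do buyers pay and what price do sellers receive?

Buyers pay €120; sellers receive €153

Pre-subsidy: 248.4 - 0.2q = 46 + (1/6)q gives q* = 552 and p* = 138.
With the rebate, buyers effectively pay pb = ps − 33, where ps is the price sellers receive.
On the curves, pb = 248.4 - 0.2q and ps = 46 + (1/6)q; the wedge ps − pb = 33 gives 46 + (1/6)q − (248.4 - 0.2q) = 33, so q' = 642.
Then pb = 248.4 − 0.2·642 = 120 and ps = 46 + (1/6)·642 = 153.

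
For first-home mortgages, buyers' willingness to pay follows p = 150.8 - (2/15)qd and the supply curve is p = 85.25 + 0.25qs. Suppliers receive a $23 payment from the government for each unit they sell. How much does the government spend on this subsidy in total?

Government cost = $5313

Pre-subsidy: 150.8 - (2/15)q = 85.25 + 0.25q gives q* = 171 and p* = 128.
With the subsidy, sellers receive ps = pb + 23 for each unit, where pb is the price buyers pay.
On the curves, pb = 150.8 - (2/15)q and ps = 85.25 + 0.25q; the wedge ps − pb = 23 gives 85.25 + 0.25q − (150.8 - (2/15)q) = 23, so q' = 231.
Then pb = 150.8 − (2/15)·231 = 120 and ps = 85.25 + 0.25·231 = 143.
Government outlay = subsidy × quantity = 23 × 231 = 5313.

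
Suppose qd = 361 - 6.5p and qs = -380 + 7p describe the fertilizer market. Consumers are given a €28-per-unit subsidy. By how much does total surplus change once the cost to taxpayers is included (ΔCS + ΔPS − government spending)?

Pre-subsidy: 361 - 6.5p = -380 + 7p gives p* = 494/9, q* = 38/9.
With the rebate, buyers effectively pay pb = ps − 28, where ps is the price sellers receive.
Demand in terms of ps becomes qd = 361 − 6.5(ps − 28) = 543 - 6.5ps. Setting this equal to supply: 543 - 6.5ps = -380 + 7ps, so ps = 1846/27.
Buyers pay pb = 1846/27 − 28 = 1090/27; q' = -380 + 7·(1846/27) = 2662/27.
ΔCS = ½(38/9 + 2662/27)(494/9 − 1090/27) = 544096/729; ΔPS = ½(38/9 + 2662/27)(1846/27 − 494/9) = 505232/729.
Government spending = 28 × 2662/27 = 74536/27.
Net change = 544096/729 + 505232/729 − 74536/27 = -35672/27. The loss equals the DWL triangle ½·28·2548/27.

Net change in total surplus = -35672/27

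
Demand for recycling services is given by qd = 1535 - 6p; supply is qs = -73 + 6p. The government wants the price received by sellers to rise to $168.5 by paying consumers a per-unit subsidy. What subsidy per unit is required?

At a seller price of 168.5, quantity supplied is -73 + 6·168.5 = 938.
Buyers absorb 938 only when they pay pb with 1535 − 6·pb = 938, i.e. pb = 99.5.
s = ps − pb = 168.5 − 99.5 = 69.

Required subsidy s = $69 per unit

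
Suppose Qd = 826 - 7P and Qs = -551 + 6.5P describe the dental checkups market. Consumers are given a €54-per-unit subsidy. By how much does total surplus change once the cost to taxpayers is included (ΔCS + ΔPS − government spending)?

Pre-subsidy: 826 - 7P = -551 + 6.5P gives P* = 102, Q* = 112.
With the rebate, buyers effectively pay Pb = Ps − 54, where Ps is the price sellers receive.
Demand in terms of Ps becomes Qd = 826 − 7(Ps − 54) = 1204 - 7Ps. Setting this equal to supply: 1204 - 7Ps = -551 + 6.5Ps, so Ps = 130.
Buyers pay Pb = 130 − 54 = 76; Q' = -551 + 6.5·130 = 294.
ΔCS = ½(112 + 294)(102 − 76) = 5278; ΔPS = ½(112 + 294)(130 − 102) = 5684.
Government spending = 54 × 294 = 15876.
Net change = 5278 + 5684 − 15876 = -4914. The loss equals the DWL triangle ½·54·182.

Net change in total surplus = -€4914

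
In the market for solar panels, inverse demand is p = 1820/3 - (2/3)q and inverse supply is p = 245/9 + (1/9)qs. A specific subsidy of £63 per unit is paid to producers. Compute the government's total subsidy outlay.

Pre-subsidy: 1820/3 - (2/3)q = 245/9 + (1/9)q gives q* = 745 and p* = 110.
With the subsidy, sellers receive ps = pb + 63 for each unit, where pb is the price buyers pay.
On the curves, pb = 1820/3 - (2/3)q and ps = 245/9 + (1/9)q; the wedge ps − pb = 63 gives 245/9 + (1/9)q − (1820/3 - (2/3)q) = 63, so q' = 826.
Then pb = 1820/3 − (2/3)·826 = 56 and ps = 245/9 + (1/9)·826 = 119.
Government outlay = subsidy × quantity = 63 × 826 = 52038.

Government cost = £52038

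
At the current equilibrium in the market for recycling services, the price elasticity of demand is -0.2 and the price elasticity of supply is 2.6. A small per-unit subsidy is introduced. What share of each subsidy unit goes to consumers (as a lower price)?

For a small subsidy around the equilibrium, the benefit split depends on the relative slopes, which at a point are proportional to the elasticities.
Buyer share = εs/(εs + |εd|) = 2.6/(2.6 + 0.2) = 13/14; seller share = |εd|/(εs + |εd|) = 1/14.

Consumer share = 13/14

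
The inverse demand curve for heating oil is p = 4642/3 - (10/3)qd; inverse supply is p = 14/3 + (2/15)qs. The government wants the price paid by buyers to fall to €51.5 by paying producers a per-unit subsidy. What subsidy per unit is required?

At a buyer price of 51.5, quantity demanded is 464.2 − 0.3·51.5 = 448.75.
Sellers supply 448.75 only when they receive ps = 14/3 + (2/15)·448.75 = 64.5.
s = ps − pb = 64.5 − 51.5 = 13.

Required subsidy s = €13 per unit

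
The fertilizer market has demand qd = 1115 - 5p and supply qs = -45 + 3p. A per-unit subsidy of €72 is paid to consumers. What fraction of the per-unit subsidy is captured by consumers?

Consumer share = 0.375

Pre-subsidy: 1115 - 5p = -45 + 3p gives p* = 145, q* = 390.
With the rebate, buyers effectively pay pb = ps − 72, where ps is the price sellers receive.
Demand in terms of ps becomes qd = 1115 − 5(ps − 72) = 1475 - 5ps. Setting this equal to supply: 1475 - 5ps = -45 + 3ps, so ps = 190.
Buyers pay pb = 190 − 72 = 118; q' = -45 + 3·190 = 525.
Buyers' price falls by p* − pb = 145 − 118 = 27; sellers' price rises by ps − p* = 190 − 145 = 45.
So consumers capture 27/72 = 0.375 of each unit of subsidy.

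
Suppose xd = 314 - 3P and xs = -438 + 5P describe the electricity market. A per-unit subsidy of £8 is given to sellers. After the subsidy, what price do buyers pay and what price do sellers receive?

Pre-subsidy: 314 - 3P = -438 + 5P gives P* = 94, x* = 32.
With the subsidy, sellers receive Ps = Pb + 8 for each unit, where Pb is the price buyers pay.
Supply in terms of Pb becomes xs = -438 + 5(Pb + 8) = -398 + 5Pb. Setting this equal to demand: 314 - 3Pb = -398 + 5Pb, so Pb = 89.
Sellers receive Ps = 89 + 8 = 97; x' = 314 − 3·89 = 47.

Buyers pay £89; sellers receive £97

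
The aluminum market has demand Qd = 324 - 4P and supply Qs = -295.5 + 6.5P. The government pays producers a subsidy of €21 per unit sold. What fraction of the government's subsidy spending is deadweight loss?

DWL / government spending = 13/70

Pre-subsidy: 324 - 4P = -295.5 + 6.5P gives P* = 59, Q* = 88.
With the subsidy, sellers receive Ps = Pb + 21 for each unit, where Pb is the price buyers pay.
Supply in terms of Pb becomes Qs = -295.5 + 6.5(Pb + 21) = -159 + 6.5Pb. Setting this equal to demand: 324 - 4Pb = -159 + 6.5Pb, so Pb = 46.
Sellers receive Ps = 46 + 21 = 67; Q' = 324 − 4·46 = 140.
ΔCS = ½(88 + 140)(59 − 46) = 1482; ΔPS = ½(88 + 140)(67 − 59) = 912.
Government spending = 21 × 140 = 2940.
DWL = ½ × 21 × (140 − 88) = 546; fraction = 546 / 2940 = 13/70.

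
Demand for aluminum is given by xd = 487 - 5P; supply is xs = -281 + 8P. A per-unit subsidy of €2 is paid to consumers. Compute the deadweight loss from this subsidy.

Deadweight loss = 80/13

Pre-subsidy: 487 - 5P = -281 + 8P gives P* = 768/13, x* = 2491/13.
With the rebate, buyers effectively pay Pb = Ps − 2, where Ps is the price sellers receive.
Demand in terms of Ps becomes xd = 487 − 5(Ps − 2) = 497 - 5Ps. Setting this equal to supply: 497 - 5Ps = -281 + 8Ps, so Ps = 778/13.
Buyers pay Pb = 778/13 − 2 = 752/13; x' = -281 + 8·(778/13) = 2571/13.
The subsidy expands output by 2571/13 − 2491/13 = 80/13 past the efficient level; on those units the gap between marginal cost and willingness to pay runs from 0 up to 2.
DWL = ½ × 2 × 80/13 = 80/13.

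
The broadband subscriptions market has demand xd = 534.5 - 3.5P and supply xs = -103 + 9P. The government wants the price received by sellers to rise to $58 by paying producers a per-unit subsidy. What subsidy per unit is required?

Required subsidy s = $25 per unit

At a seller price of 58, quantity supplied is -103 + 9·58 = 419.
Buyers absorb 419 only when they pay Pb with 534.5 − 3.5·Pb = 419, i.e. Pb = 33.
s = Ps − Pb = 58 − 33 = 25.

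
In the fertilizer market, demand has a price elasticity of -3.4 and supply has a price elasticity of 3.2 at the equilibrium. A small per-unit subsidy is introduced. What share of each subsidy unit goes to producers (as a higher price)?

For a small subsidy around the equilibrium, the benefit split depends on the relative slopes, which at a point are proportional to the elasticities.
Buyer share = εs/(εs + |εd|) = 3.2/(3.2 + 3.4) = 16/33; seller share = |εd|/(εs + |εd|) = 17/33.
So producers capture 17/33 of the subsidy.

Producer share = 17/33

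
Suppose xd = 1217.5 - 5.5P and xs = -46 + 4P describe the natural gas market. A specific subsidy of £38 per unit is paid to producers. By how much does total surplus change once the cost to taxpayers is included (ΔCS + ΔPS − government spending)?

Net change in total surplus = -£1672

Pre-subsidy: 1217.5 - 5.5P = -46 + 4P gives P* = 133, x* = 486.
With the subsidy, sellers receive Ps = Pb + 38 for each unit, where Pb is the price buyers pay.
Supply in terms of Pb becomes xs = -46 + 4(Pb + 38) = 106 + 4Pb. Setting this equal to demand: 1217.5 - 5.5Pb = 106 + 4Pb, so Pb = 117.
Sellers receive Ps = 117 + 38 = 155; x' = 1217.5 − 5.5·117 = 574.
ΔCS = ½(486 + 574)(133 − 117) = 8480; ΔPS = ½(486 + 574)(155 − 133) = 11660.
Government spending = 38 × 574 = 21812.
Net change = 8480 + 11660 − 21812 = -1672. The loss equals the DWL triangle ½·38·88.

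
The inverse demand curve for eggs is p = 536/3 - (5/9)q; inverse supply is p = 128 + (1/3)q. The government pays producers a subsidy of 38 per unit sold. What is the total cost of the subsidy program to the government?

Government cost = 3790.5

Pre-subsidy: 536/3 - (5/9)q = 128 + (1/3)q gives q* = 57 and p* = 147.
With the subsidy, sellers receive ps = pb + 38 for each unit, where pb is the price buyers pay.
On the curves, pb = 536/3 - (5/9)q and ps = 128 + (1/3)q; the wedge ps − pb = 38 gives 128 + (1/3)q − (536/3 - (5/9)q) = 38, so q' = 99.75.
Then pb = 536/3 − (5/9)·99.75 = 123.25 and ps = 128 + (1/3)·99.75 = 161.25.
Government outlay = subsidy × quantity = 38 × 99.75 = 3790.5.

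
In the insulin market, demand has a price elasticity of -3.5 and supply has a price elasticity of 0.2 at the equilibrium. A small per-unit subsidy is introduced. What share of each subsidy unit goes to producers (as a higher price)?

For a small subsidy around the equilibrium, the benefit split depends on the relative slopes, which at a point are proportional to the elasticities.
Buyer share = εs/(εs + |εd|) = 0.2/(0.2 + 3.5) = 2/37; seller share = |εd|/(εs + |εd|) = 35/37.
So producers capture 35/37 of the subsidy.

Producer share = 35/37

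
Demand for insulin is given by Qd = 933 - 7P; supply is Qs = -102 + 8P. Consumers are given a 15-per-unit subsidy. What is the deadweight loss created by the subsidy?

Pre-subsidy: 933 - 7P = -102 + 8P gives P* = 69, Q* = 450.
With the rebate, buyers effectively pay Pb = Ps − 15, where Ps is the price sellers receive.
Demand in terms of Ps becomes Qd = 933 − 7(Ps − 15) = 1038 - 7Ps. Setting this equal to supply: 1038 - 7Ps = -102 + 8Ps, so Ps = 76.
Buyers pay Pb = 76 − 15 = 61; Q' = -102 + 8·76 = 506.
The subsidy expands output by 506 − 450 = 56 past the efficient level; on those units the gap between marginal cost and willingness to pay runs from 0 up to 15.
DWL = ½ × 15 × 56 = 420.

Deadweight loss = 420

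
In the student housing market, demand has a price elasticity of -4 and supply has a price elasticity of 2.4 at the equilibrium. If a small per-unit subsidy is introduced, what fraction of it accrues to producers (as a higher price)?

For a small subsidy around the equilibrium, the benefit split depends on the relative slopes, which at a point are proportional to the elasticities.
Buyer share = εs/(εs + |εd|) = 2.4/(2.4 + 4) = 0.375; seller share = |εd|/(εs + |εd|) = 0.625.
So producers capture 0.625 of the subsidy.

Producer share = 0.625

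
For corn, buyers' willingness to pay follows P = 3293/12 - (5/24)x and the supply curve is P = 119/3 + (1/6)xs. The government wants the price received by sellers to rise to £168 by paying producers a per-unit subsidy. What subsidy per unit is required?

Required subsidy s = £54 per unit

At a seller price of 168, quantity supplied is -238 + 6·168 = 770.
Buyers absorb 770 only when they pay Pb = 3293/12 − (5/24)·770 = 114.
s = Ps − Pb = 168 − 114 = 54.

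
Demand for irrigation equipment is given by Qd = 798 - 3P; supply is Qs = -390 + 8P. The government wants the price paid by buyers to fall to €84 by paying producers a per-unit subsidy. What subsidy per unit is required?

At a buyer price of 84, quantity demanded is 798 − 3·84 = 546.
Sellers supply 546 only when they receive Ps with -390 + 8·Ps = 546, i.e. Ps = 117.
s = Ps − Pb = 117 − 84 = 33.

Required subsidy s = €33 per unit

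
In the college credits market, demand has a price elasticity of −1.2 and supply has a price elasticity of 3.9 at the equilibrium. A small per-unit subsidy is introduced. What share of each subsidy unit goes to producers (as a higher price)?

Producer share = 4/17

For a small subsidy around the equilibrium, the benefit split depends on the relative slopes, which at a point are proportional to the elasticities.
Buyer share = εs/(εs + |εd|) = 3.9/(3.9 + 1.2) = 13/17; seller share = |εd|/(εs + |εd|) = 4/17.
So producers capture 4/17 of the subsidy.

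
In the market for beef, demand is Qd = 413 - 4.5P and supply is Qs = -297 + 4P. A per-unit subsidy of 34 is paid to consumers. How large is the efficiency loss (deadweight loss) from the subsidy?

Deadweight loss = 1224

Pre-subsidy: 413 - 4.5P = -297 + 4P gives P* = 1420/17, Q* = 631/17.
With the rebate, buyers effectively pay Pb = Ps − 34, where Ps is the price sellers receive.
Demand in terms of Ps becomes Qd = 413 − 4.5(Ps − 34) = 566 - 4.5Ps. Setting this equal to supply: 566 - 4.5Ps = -297 + 4Ps, so Ps = 1726/17.
Buyers pay Pb = 1726/17 − 34 = 1148/17; Q' = -297 + 4·(1726/17) = 1855/17.
The subsidy expands output by 1855/17 − 631/17 = 72 past the efficient level; on those units the gap between marginal cost and willingness to pay runs from 0 up to 34.
DWL = ½ × 34 × 72 = 1224.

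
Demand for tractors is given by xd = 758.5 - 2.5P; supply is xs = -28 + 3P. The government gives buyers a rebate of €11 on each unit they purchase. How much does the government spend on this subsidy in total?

Government cost = €4576

Pre-subsidy: 758.5 - 2.5P = -28 + 3P gives P* = 143, x* = 401.
With the rebate, buyers effectively pay Pb = Ps − 11, where Ps is the price sellers receive.
Demand in terms of Ps becomes xd = 758.5 − 2.5(Ps − 11) = 786 - 2.5Ps. Setting this equal to supply: 786 - 2.5Ps = -28 + 3Ps, so Ps = 148.
Buyers pay Pb = 148 − 11 = 137; x' = -28 + 3·148 = 416.
Government outlay = subsidy × quantity = 11 × 416 = 4576.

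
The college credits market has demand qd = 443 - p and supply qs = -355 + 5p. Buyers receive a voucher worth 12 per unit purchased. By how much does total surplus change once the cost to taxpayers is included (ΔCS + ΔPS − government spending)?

Net change in total surplus = -60

Pre-subsidy: 443 - p = -355 + 5p gives p* = 133, q* = 310.
With the rebate, buyers effectively pay pb = ps − 12, where ps is the price sellers receive.
Demand in terms of ps becomes qd = 443 − 1(ps − 12) = 455 - ps. Setting this equal to supply: 455 - ps = -355 + 5ps, so ps = 135.
Buyers pay pb = 135 − 12 = 123; q' = -355 + 5·135 = 320.
ΔCS = ½(310 + 320)(133 − 123) = 3150; ΔPS = ½(310 + 320)(135 − 133) = 630.
Government spending = 12 × 320 = 3840.
Net change = 3150 + 630 − 3840 = -60. The loss equals the DWL triangle ½·12·10.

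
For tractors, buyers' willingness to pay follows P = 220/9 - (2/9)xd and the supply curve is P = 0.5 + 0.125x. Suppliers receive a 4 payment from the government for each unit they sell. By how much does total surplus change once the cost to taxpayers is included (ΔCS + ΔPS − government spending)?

Net change in total surplus = -23.04

Pre-subsidy: 220/9 - (2/9)x = 0.5 + 0.125x gives x* = 68.96 and P* = 9.12.
With the subsidy, sellers receive Ps = Pb + 4 for each unit, where Pb is the price buyers pay.
On the curves, Pb = 220/9 - (2/9)x and Ps = 0.5 + 0.125x; the wedge Ps − Pb = 4 gives 0.5 + 0.125x − (220/9 - (2/9)x) = 4, so x' = 80.48.
Then Pb = 220/9 − (2/9)·80.48 = 6.56 and Ps = 0.5 + 0.125·80.48 = 10.56.
ΔCS = ½(68.96 + 80.48)(9.12 − 6.56) = 191.2832; ΔPS = ½(68.96 + 80.48)(10.56 − 9.12) = 107.5968.
Government spending = 4 × 80.48 = 321.92.
Net change = 191.2832 + 107.5968 − 321.92 = -23.04. The loss equals the DWL triangle ½·4·11.52.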